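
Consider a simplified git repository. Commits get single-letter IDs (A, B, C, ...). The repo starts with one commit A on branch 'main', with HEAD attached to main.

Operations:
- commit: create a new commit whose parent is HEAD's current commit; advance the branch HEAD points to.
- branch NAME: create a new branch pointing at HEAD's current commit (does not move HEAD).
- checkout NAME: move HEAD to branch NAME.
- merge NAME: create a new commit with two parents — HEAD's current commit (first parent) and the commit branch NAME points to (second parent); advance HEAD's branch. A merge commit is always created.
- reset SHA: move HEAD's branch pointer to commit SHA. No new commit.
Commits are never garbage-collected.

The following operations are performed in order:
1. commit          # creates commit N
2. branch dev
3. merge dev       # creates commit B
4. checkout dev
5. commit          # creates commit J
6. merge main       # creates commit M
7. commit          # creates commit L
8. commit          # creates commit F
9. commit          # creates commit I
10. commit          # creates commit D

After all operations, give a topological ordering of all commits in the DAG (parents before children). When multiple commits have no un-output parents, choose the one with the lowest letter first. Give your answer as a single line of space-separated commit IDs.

After op 1 (commit): HEAD=main@N [main=N]
After op 2 (branch): HEAD=main@N [dev=N main=N]
After op 3 (merge): HEAD=main@B [dev=N main=B]
After op 4 (checkout): HEAD=dev@N [dev=N main=B]
After op 5 (commit): HEAD=dev@J [dev=J main=B]
After op 6 (merge): HEAD=dev@M [dev=M main=B]
After op 7 (commit): HEAD=dev@L [dev=L main=B]
After op 8 (commit): HEAD=dev@F [dev=F main=B]
After op 9 (commit): HEAD=dev@I [dev=I main=B]
After op 10 (commit): HEAD=dev@D [dev=D main=B]
commit A: parents=[]
commit B: parents=['N', 'N']
commit D: parents=['I']
commit F: parents=['L']
commit I: parents=['F']
commit J: parents=['N']
commit L: parents=['M']
commit M: parents=['J', 'B']
commit N: parents=['A']

Answer: A N B J M L F I D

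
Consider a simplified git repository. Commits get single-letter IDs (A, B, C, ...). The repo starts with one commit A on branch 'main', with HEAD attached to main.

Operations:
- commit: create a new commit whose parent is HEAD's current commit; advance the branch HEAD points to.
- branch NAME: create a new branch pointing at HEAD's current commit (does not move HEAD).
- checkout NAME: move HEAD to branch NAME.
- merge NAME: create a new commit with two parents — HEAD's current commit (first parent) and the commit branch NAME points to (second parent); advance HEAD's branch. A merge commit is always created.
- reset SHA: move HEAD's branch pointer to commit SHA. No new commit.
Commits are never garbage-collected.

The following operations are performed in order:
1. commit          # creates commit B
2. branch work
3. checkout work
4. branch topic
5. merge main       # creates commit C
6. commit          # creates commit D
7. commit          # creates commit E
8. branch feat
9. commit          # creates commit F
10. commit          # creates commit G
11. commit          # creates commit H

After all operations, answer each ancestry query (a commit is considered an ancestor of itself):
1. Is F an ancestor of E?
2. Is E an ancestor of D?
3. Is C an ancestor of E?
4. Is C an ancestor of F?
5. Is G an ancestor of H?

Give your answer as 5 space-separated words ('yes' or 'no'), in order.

After op 1 (commit): HEAD=main@B [main=B]
After op 2 (branch): HEAD=main@B [main=B work=B]
After op 3 (checkout): HEAD=work@B [main=B work=B]
After op 4 (branch): HEAD=work@B [main=B topic=B work=B]
After op 5 (merge): HEAD=work@C [main=B topic=B work=C]
After op 6 (commit): HEAD=work@D [main=B topic=B work=D]
After op 7 (commit): HEAD=work@E [main=B topic=B work=E]
After op 8 (branch): HEAD=work@E [feat=E main=B topic=B work=E]
After op 9 (commit): HEAD=work@F [feat=E main=B topic=B work=F]
After op 10 (commit): HEAD=work@G [feat=E main=B topic=B work=G]
After op 11 (commit): HEAD=work@H [feat=E main=B topic=B work=H]
ancestors(E) = {A,B,C,D,E}; F in? no
ancestors(D) = {A,B,C,D}; E in? no
ancestors(E) = {A,B,C,D,E}; C in? yes
ancestors(F) = {A,B,C,D,E,F}; C in? yes
ancestors(H) = {A,B,C,D,E,F,G,H}; G in? yes

Answer: no no yes yes yes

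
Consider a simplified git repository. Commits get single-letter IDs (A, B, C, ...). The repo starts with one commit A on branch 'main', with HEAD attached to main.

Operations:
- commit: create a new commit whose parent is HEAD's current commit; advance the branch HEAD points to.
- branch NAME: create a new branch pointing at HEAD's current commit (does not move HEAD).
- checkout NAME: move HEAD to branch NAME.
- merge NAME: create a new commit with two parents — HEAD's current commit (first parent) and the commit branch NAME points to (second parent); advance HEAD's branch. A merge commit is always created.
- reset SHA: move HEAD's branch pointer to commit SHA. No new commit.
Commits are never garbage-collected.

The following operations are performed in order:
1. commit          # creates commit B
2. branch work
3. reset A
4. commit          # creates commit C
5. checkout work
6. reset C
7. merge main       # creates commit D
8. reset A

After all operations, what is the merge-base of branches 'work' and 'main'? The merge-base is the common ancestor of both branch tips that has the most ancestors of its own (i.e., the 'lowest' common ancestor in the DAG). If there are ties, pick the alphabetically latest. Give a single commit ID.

Answer: A

Derivation:
After op 1 (commit): HEAD=main@B [main=B]
After op 2 (branch): HEAD=main@B [main=B work=B]
After op 3 (reset): HEAD=main@A [main=A work=B]
After op 4 (commit): HEAD=main@C [main=C work=B]
After op 5 (checkout): HEAD=work@B [main=C work=B]
After op 6 (reset): HEAD=work@C [main=C work=C]
After op 7 (merge): HEAD=work@D [main=C work=D]
After op 8 (reset): HEAD=work@A [main=C work=A]
ancestors(work=A): ['A']
ancestors(main=C): ['A', 'C']
common: ['A']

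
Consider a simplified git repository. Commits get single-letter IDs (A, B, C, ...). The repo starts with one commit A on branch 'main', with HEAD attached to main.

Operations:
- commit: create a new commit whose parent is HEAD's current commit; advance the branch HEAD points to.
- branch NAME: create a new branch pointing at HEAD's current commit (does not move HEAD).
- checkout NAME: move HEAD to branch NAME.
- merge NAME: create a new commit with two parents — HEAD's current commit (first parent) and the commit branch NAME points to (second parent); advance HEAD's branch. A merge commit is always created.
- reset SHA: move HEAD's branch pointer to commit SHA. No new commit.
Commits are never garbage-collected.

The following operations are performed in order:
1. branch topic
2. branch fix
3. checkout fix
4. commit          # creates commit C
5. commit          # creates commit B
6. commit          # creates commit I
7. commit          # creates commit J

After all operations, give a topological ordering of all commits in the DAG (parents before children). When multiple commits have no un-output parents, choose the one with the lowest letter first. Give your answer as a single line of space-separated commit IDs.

Answer: A C B I J

Derivation:
After op 1 (branch): HEAD=main@A [main=A topic=A]
After op 2 (branch): HEAD=main@A [fix=A main=A topic=A]
After op 3 (checkout): HEAD=fix@A [fix=A main=A topic=A]
After op 4 (commit): HEAD=fix@C [fix=C main=A topic=A]
After op 5 (commit): HEAD=fix@B [fix=B main=A topic=A]
After op 6 (commit): HEAD=fix@I [fix=I main=A topic=A]
After op 7 (commit): HEAD=fix@J [fix=J main=A topic=A]
commit A: parents=[]
commit B: parents=['C']
commit C: parents=['A']
commit I: parents=['B']
commit J: parents=['I']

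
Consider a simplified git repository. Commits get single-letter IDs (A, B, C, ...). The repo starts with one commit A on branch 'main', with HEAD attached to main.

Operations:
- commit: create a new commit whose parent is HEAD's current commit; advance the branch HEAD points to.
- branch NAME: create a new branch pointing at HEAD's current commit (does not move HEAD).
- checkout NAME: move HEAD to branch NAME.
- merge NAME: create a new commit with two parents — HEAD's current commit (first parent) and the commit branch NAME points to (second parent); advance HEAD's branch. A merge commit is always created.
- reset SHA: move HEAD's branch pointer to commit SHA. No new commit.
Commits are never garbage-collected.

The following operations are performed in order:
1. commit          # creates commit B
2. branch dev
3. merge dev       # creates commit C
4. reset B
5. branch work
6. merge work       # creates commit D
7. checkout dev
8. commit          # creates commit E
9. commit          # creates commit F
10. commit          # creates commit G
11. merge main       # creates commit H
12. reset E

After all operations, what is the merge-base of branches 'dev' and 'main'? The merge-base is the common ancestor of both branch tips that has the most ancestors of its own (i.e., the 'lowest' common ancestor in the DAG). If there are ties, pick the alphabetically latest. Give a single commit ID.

Answer: B

Derivation:
After op 1 (commit): HEAD=main@B [main=B]
After op 2 (branch): HEAD=main@B [dev=B main=B]
After op 3 (merge): HEAD=main@C [dev=B main=C]
After op 4 (reset): HEAD=main@B [dev=B main=B]
After op 5 (branch): HEAD=main@B [dev=B main=B work=B]
After op 6 (merge): HEAD=main@D [dev=B main=D work=B]
After op 7 (checkout): HEAD=dev@B [dev=B main=D work=B]
After op 8 (commit): HEAD=dev@E [dev=E main=D work=B]
After op 9 (commit): HEAD=dev@F [dev=F main=D work=B]
After op 10 (commit): HEAD=dev@G [dev=G main=D work=B]
After op 11 (merge): HEAD=dev@H [dev=H main=D work=B]
After op 12 (reset): HEAD=dev@E [dev=E main=D work=B]
ancestors(dev=E): ['A', 'B', 'E']
ancestors(main=D): ['A', 'B', 'D']
common: ['A', 'B']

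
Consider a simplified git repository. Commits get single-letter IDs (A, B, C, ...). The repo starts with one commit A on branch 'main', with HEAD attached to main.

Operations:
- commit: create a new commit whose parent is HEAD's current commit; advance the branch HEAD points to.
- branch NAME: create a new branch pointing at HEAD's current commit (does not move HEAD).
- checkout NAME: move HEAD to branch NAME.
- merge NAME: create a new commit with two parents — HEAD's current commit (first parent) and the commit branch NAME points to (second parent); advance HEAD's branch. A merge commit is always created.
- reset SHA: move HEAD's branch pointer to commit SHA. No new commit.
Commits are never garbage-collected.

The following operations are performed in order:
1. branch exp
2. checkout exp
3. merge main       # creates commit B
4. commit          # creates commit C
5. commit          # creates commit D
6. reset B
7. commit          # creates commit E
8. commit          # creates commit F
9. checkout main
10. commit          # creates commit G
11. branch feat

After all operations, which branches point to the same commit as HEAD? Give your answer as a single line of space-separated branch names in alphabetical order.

Answer: feat main

Derivation:
After op 1 (branch): HEAD=main@A [exp=A main=A]
After op 2 (checkout): HEAD=exp@A [exp=A main=A]
After op 3 (merge): HEAD=exp@B [exp=B main=A]
After op 4 (commit): HEAD=exp@C [exp=C main=A]
After op 5 (commit): HEAD=exp@D [exp=D main=A]
After op 6 (reset): HEAD=exp@B [exp=B main=A]
After op 7 (commit): HEAD=exp@E [exp=E main=A]
After op 8 (commit): HEAD=exp@F [exp=F main=A]
After op 9 (checkout): HEAD=main@A [exp=F main=A]
After op 10 (commit): HEAD=main@G [exp=F main=G]
After op 11 (branch): HEAD=main@G [exp=F feat=G main=G]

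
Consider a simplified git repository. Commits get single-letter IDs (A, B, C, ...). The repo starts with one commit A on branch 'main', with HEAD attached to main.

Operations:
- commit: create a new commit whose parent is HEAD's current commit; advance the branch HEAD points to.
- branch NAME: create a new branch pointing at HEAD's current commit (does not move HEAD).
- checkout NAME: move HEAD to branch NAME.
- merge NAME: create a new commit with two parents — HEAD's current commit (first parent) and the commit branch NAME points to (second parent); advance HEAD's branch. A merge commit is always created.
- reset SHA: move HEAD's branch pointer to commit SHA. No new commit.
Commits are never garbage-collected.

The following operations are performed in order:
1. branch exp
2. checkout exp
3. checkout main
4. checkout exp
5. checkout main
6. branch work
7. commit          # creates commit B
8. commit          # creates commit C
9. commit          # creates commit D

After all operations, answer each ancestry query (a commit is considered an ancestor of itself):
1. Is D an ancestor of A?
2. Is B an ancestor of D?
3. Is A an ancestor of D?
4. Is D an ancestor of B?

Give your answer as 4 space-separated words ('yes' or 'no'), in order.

Answer: no yes yes no

Derivation:
After op 1 (branch): HEAD=main@A [exp=A main=A]
After op 2 (checkout): HEAD=exp@A [exp=A main=A]
After op 3 (checkout): HEAD=main@A [exp=A main=A]
After op 4 (checkout): HEAD=exp@A [exp=A main=A]
After op 5 (checkout): HEAD=main@A [exp=A main=A]
After op 6 (branch): HEAD=main@A [exp=A main=A work=A]
After op 7 (commit): HEAD=main@B [exp=A main=B work=A]
After op 8 (commit): HEAD=main@C [exp=A main=C work=A]
After op 9 (commit): HEAD=main@D [exp=A main=D work=A]
ancestors(A) = {A}; D in? no
ancestors(D) = {A,B,C,D}; B in? yes
ancestors(D) = {A,B,C,D}; A in? yes
ancestors(B) = {A,B}; D in? no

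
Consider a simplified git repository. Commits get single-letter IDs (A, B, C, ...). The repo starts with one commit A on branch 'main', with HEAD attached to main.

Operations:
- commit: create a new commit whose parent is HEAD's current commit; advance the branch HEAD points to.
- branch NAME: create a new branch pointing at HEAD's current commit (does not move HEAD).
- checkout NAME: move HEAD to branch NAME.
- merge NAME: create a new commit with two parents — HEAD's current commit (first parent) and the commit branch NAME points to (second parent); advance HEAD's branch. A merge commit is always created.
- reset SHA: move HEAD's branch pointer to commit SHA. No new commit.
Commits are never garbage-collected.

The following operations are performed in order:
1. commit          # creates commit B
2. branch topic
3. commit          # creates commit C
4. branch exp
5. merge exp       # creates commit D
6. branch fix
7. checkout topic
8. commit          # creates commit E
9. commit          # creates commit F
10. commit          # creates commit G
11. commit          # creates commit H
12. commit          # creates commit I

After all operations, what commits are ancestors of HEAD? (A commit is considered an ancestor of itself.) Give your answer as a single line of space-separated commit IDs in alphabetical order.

After op 1 (commit): HEAD=main@B [main=B]
After op 2 (branch): HEAD=main@B [main=B topic=B]
After op 3 (commit): HEAD=main@C [main=C topic=B]
After op 4 (branch): HEAD=main@C [exp=C main=C topic=B]
After op 5 (merge): HEAD=main@D [exp=C main=D topic=B]
After op 6 (branch): HEAD=main@D [exp=C fix=D main=D topic=B]
After op 7 (checkout): HEAD=topic@B [exp=C fix=D main=D topic=B]
After op 8 (commit): HEAD=topic@E [exp=C fix=D main=D topic=E]
After op 9 (commit): HEAD=topic@F [exp=C fix=D main=D topic=F]
After op 10 (commit): HEAD=topic@G [exp=C fix=D main=D topic=G]
After op 11 (commit): HEAD=topic@H [exp=C fix=D main=D topic=H]
After op 12 (commit): HEAD=topic@I [exp=C fix=D main=D topic=I]

Answer: A B E F G H I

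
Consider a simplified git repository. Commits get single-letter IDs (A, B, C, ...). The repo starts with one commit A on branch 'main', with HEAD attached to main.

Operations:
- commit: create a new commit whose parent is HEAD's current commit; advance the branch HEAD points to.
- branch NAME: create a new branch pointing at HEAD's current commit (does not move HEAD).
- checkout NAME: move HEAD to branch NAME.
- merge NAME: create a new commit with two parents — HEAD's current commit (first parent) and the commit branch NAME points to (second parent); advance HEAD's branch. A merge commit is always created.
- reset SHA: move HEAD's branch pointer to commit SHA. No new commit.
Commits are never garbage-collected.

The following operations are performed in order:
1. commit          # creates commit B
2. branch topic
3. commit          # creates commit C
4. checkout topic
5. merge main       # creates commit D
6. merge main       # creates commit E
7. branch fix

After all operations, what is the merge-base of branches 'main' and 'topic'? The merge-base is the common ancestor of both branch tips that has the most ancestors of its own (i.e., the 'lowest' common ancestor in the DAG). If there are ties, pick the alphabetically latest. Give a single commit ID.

After op 1 (commit): HEAD=main@B [main=B]
After op 2 (branch): HEAD=main@B [main=B topic=B]
After op 3 (commit): HEAD=main@C [main=C topic=B]
After op 4 (checkout): HEAD=topic@B [main=C topic=B]
After op 5 (merge): HEAD=topic@D [main=C topic=D]
After op 6 (merge): HEAD=topic@E [main=C topic=E]
After op 7 (branch): HEAD=topic@E [fix=E main=C topic=E]
ancestors(main=C): ['A', 'B', 'C']
ancestors(topic=E): ['A', 'B', 'C', 'D', 'E']
common: ['A', 'B', 'C']

Answer: C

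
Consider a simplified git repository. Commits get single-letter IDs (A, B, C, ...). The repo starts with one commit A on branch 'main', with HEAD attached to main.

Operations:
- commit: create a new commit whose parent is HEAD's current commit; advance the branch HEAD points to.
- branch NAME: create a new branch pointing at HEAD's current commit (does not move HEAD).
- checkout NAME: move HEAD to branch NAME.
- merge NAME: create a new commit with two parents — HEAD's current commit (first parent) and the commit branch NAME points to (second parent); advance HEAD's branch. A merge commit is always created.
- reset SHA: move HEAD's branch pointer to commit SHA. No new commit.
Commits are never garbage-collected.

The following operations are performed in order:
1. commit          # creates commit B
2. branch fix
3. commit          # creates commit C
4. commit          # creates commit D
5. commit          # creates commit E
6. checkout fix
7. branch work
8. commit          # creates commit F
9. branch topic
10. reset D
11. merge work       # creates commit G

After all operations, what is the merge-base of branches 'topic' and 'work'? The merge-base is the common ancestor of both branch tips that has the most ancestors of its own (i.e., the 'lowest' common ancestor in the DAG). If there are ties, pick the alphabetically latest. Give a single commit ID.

After op 1 (commit): HEAD=main@B [main=B]
After op 2 (branch): HEAD=main@B [fix=B main=B]
After op 3 (commit): HEAD=main@C [fix=B main=C]
After op 4 (commit): HEAD=main@D [fix=B main=D]
After op 5 (commit): HEAD=main@E [fix=B main=E]
After op 6 (checkout): HEAD=fix@B [fix=B main=E]
After op 7 (branch): HEAD=fix@B [fix=B main=E work=B]
After op 8 (commit): HEAD=fix@F [fix=F main=E work=B]
After op 9 (branch): HEAD=fix@F [fix=F main=E topic=F work=B]
After op 10 (reset): HEAD=fix@D [fix=D main=E topic=F work=B]
After op 11 (merge): HEAD=fix@G [fix=G main=E topic=F work=B]
ancestors(topic=F): ['A', 'B', 'F']
ancestors(work=B): ['A', 'B']
common: ['A', 'B']

Answer: B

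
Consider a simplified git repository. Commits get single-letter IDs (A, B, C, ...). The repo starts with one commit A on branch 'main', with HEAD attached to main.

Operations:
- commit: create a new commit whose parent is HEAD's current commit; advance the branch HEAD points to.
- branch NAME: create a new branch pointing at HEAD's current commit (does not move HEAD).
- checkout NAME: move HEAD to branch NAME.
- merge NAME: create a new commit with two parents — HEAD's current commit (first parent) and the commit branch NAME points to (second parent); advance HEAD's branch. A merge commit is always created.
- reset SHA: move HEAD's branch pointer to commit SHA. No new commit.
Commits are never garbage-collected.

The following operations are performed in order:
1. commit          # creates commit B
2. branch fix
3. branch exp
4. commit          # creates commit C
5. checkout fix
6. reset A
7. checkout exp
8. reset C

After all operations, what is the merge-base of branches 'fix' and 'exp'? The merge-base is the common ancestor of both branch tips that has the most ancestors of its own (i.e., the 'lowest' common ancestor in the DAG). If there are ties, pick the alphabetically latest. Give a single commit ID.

After op 1 (commit): HEAD=main@B [main=B]
After op 2 (branch): HEAD=main@B [fix=B main=B]
After op 3 (branch): HEAD=main@B [exp=B fix=B main=B]
After op 4 (commit): HEAD=main@C [exp=B fix=B main=C]
After op 5 (checkout): HEAD=fix@B [exp=B fix=B main=C]
After op 6 (reset): HEAD=fix@A [exp=B fix=A main=C]
After op 7 (checkout): HEAD=exp@B [exp=B fix=A main=C]
After op 8 (reset): HEAD=exp@C [exp=C fix=A main=C]
ancestors(fix=A): ['A']
ancestors(exp=C): ['A', 'B', 'C']
common: ['A']

Answer: A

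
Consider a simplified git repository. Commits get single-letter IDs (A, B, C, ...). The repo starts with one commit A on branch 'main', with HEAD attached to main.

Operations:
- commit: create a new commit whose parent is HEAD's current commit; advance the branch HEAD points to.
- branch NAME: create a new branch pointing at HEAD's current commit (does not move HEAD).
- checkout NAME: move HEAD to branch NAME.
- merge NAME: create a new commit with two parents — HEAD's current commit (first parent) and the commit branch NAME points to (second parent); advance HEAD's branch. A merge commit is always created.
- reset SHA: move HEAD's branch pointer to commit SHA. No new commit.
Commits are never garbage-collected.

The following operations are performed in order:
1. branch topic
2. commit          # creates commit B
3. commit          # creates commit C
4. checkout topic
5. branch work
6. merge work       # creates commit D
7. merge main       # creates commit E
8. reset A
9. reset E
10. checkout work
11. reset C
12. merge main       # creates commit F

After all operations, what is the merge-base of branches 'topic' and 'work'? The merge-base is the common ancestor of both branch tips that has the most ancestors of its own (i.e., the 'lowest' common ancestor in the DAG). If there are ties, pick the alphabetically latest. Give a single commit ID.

After op 1 (branch): HEAD=main@A [main=A topic=A]
After op 2 (commit): HEAD=main@B [main=B topic=A]
After op 3 (commit): HEAD=main@C [main=C topic=A]
After op 4 (checkout): HEAD=topic@A [main=C topic=A]
After op 5 (branch): HEAD=topic@A [main=C topic=A work=A]
After op 6 (merge): HEAD=topic@D [main=C topic=D work=A]
After op 7 (merge): HEAD=topic@E [main=C topic=E work=A]
After op 8 (reset): HEAD=topic@A [main=C topic=A work=A]
After op 9 (reset): HEAD=topic@E [main=C topic=E work=A]
After op 10 (checkout): HEAD=work@A [main=C topic=E work=A]
After op 11 (reset): HEAD=work@C [main=C topic=E work=C]
After op 12 (merge): HEAD=work@F [main=C topic=E work=F]
ancestors(topic=E): ['A', 'B', 'C', 'D', 'E']
ancestors(work=F): ['A', 'B', 'C', 'F']
common: ['A', 'B', 'C']

Answer: C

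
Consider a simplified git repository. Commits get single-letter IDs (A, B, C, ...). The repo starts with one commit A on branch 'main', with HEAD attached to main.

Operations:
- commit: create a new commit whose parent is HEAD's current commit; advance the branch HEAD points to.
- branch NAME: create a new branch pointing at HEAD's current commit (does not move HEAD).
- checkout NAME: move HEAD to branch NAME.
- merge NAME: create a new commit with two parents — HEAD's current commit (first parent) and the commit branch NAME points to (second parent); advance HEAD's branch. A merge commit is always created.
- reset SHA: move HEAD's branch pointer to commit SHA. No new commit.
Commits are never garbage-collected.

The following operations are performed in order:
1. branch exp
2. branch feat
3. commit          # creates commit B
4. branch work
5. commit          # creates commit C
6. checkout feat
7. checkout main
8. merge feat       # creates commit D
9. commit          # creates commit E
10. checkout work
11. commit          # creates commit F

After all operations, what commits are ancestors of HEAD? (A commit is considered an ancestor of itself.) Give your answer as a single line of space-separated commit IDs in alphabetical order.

After op 1 (branch): HEAD=main@A [exp=A main=A]
After op 2 (branch): HEAD=main@A [exp=A feat=A main=A]
After op 3 (commit): HEAD=main@B [exp=A feat=A main=B]
After op 4 (branch): HEAD=main@B [exp=A feat=A main=B work=B]
After op 5 (commit): HEAD=main@C [exp=A feat=A main=C work=B]
After op 6 (checkout): HEAD=feat@A [exp=A feat=A main=C work=B]
After op 7 (checkout): HEAD=main@C [exp=A feat=A main=C work=B]
After op 8 (merge): HEAD=main@D [exp=A feat=A main=D work=B]
After op 9 (commit): HEAD=main@E [exp=A feat=A main=E work=B]
After op 10 (checkout): HEAD=work@B [exp=A feat=A main=E work=B]
After op 11 (commit): HEAD=work@F [exp=A feat=A main=E work=F]

Answer: A B F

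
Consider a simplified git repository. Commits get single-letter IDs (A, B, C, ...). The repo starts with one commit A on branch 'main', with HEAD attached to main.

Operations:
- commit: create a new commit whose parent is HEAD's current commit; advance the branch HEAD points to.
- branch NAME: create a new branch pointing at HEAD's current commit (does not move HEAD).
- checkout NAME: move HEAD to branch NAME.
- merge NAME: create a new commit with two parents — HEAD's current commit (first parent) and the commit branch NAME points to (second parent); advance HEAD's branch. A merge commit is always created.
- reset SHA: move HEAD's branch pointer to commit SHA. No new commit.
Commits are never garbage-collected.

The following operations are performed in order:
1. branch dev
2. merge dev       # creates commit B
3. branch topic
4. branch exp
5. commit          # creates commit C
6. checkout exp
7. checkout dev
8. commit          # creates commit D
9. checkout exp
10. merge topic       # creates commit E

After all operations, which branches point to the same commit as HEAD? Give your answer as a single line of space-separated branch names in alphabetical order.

After op 1 (branch): HEAD=main@A [dev=A main=A]
After op 2 (merge): HEAD=main@B [dev=A main=B]
After op 3 (branch): HEAD=main@B [dev=A main=B topic=B]
After op 4 (branch): HEAD=main@B [dev=A exp=B main=B topic=B]
After op 5 (commit): HEAD=main@C [dev=A exp=B main=C topic=B]
After op 6 (checkout): HEAD=exp@B [dev=A exp=B main=C topic=B]
After op 7 (checkout): HEAD=dev@A [dev=A exp=B main=C topic=B]
After op 8 (commit): HEAD=dev@D [dev=D exp=B main=C topic=B]
After op 9 (checkout): HEAD=exp@B [dev=D exp=B main=C topic=B]
After op 10 (merge): HEAD=exp@E [dev=D exp=E main=C topic=B]

Answer: exp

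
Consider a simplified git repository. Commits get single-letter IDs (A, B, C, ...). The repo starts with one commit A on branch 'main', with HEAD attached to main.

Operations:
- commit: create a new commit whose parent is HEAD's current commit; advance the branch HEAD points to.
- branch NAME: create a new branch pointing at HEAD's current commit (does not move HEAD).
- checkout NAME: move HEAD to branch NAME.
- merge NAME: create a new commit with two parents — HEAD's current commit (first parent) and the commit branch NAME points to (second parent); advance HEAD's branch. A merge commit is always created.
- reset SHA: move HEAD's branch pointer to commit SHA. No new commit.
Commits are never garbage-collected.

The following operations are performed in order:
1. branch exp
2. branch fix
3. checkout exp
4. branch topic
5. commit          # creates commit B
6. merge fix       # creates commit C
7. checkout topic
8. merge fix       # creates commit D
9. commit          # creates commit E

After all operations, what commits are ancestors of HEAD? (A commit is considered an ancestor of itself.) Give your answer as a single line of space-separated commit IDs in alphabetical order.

Answer: A D E

Derivation:
After op 1 (branch): HEAD=main@A [exp=A main=A]
After op 2 (branch): HEAD=main@A [exp=A fix=A main=A]
After op 3 (checkout): HEAD=exp@A [exp=A fix=A main=A]
After op 4 (branch): HEAD=exp@A [exp=A fix=A main=A topic=A]
After op 5 (commit): HEAD=exp@B [exp=B fix=A main=A topic=A]
After op 6 (merge): HEAD=exp@C [exp=C fix=A main=A topic=A]
After op 7 (checkout): HEAD=topic@A [exp=C fix=A main=A topic=A]
After op 8 (merge): HEAD=topic@D [exp=C fix=A main=A topic=D]
After op 9 (commit): HEAD=topic@E [exp=C fix=A main=A topic=E]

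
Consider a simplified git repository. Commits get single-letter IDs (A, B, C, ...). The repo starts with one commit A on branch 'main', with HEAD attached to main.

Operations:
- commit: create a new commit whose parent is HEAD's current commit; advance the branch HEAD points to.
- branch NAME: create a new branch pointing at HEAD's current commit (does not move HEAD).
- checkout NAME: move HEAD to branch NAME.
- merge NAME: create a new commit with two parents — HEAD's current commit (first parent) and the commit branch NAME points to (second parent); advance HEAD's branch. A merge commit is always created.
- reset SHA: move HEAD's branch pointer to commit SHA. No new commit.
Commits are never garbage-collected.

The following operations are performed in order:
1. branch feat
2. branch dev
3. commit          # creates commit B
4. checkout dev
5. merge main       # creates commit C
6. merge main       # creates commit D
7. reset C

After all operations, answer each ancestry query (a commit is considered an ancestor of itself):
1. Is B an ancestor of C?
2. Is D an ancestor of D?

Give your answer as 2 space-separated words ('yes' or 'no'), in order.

Answer: yes yes

Derivation:
After op 1 (branch): HEAD=main@A [feat=A main=A]
After op 2 (branch): HEAD=main@A [dev=A feat=A main=A]
After op 3 (commit): HEAD=main@B [dev=A feat=A main=B]
After op 4 (checkout): HEAD=dev@A [dev=A feat=A main=B]
After op 5 (merge): HEAD=dev@C [dev=C feat=A main=B]
After op 6 (merge): HEAD=dev@D [dev=D feat=A main=B]
After op 7 (reset): HEAD=dev@C [dev=C feat=A main=B]
ancestors(C) = {A,B,C}; B in? yes
ancestors(D) = {A,B,C,D}; D in? yes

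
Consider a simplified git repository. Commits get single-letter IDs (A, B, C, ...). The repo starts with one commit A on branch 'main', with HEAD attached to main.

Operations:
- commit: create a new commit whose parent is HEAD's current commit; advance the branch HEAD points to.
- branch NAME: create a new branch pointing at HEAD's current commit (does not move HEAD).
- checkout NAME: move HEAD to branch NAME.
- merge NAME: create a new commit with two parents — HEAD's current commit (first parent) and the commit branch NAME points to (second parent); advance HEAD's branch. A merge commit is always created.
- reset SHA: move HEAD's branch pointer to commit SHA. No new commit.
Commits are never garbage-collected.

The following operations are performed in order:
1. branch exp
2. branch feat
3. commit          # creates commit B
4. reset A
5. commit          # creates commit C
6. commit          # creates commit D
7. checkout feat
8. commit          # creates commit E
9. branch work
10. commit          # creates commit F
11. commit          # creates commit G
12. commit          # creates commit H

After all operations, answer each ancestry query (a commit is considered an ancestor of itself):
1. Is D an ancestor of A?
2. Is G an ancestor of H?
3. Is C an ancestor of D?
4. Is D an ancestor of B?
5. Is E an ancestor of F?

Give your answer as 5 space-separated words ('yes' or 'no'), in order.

Answer: no yes yes no yes

Derivation:
After op 1 (branch): HEAD=main@A [exp=A main=A]
After op 2 (branch): HEAD=main@A [exp=A feat=A main=A]
After op 3 (commit): HEAD=main@B [exp=A feat=A main=B]
After op 4 (reset): HEAD=main@A [exp=A feat=A main=A]
After op 5 (commit): HEAD=main@C [exp=A feat=A main=C]
After op 6 (commit): HEAD=main@D [exp=A feat=A main=D]
After op 7 (checkout): HEAD=feat@A [exp=A feat=A main=D]
After op 8 (commit): HEAD=feat@E [exp=A feat=E main=D]
After op 9 (branch): HEAD=feat@E [exp=A feat=E main=D work=E]
After op 10 (commit): HEAD=feat@F [exp=A feat=F main=D work=E]
After op 11 (commit): HEAD=feat@G [exp=A feat=G main=D work=E]
After op 12 (commit): HEAD=feat@H [exp=A feat=H main=D work=E]
ancestors(A) = {A}; D in? no
ancestors(H) = {A,E,F,G,H}; G in? yes
ancestors(D) = {A,C,D}; C in? yes
ancestors(B) = {A,B}; D in? no
ancestors(F) = {A,E,F}; E in? yes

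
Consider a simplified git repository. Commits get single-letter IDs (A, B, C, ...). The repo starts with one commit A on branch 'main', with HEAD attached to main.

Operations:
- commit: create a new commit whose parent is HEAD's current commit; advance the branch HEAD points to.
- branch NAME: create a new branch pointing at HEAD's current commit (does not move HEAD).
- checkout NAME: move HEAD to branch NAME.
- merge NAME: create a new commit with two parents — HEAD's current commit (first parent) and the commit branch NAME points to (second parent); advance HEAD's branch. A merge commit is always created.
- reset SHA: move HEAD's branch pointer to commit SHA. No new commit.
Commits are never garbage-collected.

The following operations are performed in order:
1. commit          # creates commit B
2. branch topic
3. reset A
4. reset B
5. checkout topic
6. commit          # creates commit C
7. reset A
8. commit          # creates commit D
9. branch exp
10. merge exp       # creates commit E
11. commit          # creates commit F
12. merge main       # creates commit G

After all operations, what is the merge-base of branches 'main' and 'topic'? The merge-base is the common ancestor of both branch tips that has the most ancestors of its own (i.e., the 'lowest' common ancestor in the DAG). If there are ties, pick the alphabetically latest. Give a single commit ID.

After op 1 (commit): HEAD=main@B [main=B]
After op 2 (branch): HEAD=main@B [main=B topic=B]
After op 3 (reset): HEAD=main@A [main=A topic=B]
After op 4 (reset): HEAD=main@B [main=B topic=B]
After op 5 (checkout): HEAD=topic@B [main=B topic=B]
After op 6 (commit): HEAD=topic@C [main=B topic=C]
After op 7 (reset): HEAD=topic@A [main=B topic=A]
After op 8 (commit): HEAD=topic@D [main=B topic=D]
After op 9 (branch): HEAD=topic@D [exp=D main=B topic=D]
After op 10 (merge): HEAD=topic@E [exp=D main=B topic=E]
After op 11 (commit): HEAD=topic@F [exp=D main=B topic=F]
After op 12 (merge): HEAD=topic@G [exp=D main=B topic=G]
ancestors(main=B): ['A', 'B']
ancestors(topic=G): ['A', 'B', 'D', 'E', 'F', 'G']
common: ['A', 'B']

Answer: B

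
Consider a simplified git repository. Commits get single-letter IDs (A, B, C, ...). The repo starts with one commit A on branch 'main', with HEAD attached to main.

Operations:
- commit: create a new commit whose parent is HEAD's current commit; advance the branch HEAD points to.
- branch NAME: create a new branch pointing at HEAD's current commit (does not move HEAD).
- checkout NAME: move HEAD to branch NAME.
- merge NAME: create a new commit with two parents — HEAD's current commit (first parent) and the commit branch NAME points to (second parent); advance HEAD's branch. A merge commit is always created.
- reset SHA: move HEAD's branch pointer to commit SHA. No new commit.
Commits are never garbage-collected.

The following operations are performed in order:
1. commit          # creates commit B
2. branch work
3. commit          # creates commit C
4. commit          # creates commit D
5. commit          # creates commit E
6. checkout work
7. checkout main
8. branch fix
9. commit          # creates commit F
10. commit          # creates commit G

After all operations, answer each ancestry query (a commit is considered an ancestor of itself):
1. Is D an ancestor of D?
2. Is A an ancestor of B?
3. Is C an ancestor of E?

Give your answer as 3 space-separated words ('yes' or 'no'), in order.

After op 1 (commit): HEAD=main@B [main=B]
After op 2 (branch): HEAD=main@B [main=B work=B]
After op 3 (commit): HEAD=main@C [main=C work=B]
After op 4 (commit): HEAD=main@D [main=D work=B]
After op 5 (commit): HEAD=main@E [main=E work=B]
After op 6 (checkout): HEAD=work@B [main=E work=B]
After op 7 (checkout): HEAD=main@E [main=E work=B]
After op 8 (branch): HEAD=main@E [fix=E main=E work=B]
After op 9 (commit): HEAD=main@F [fix=E main=F work=B]
After op 10 (commit): HEAD=main@G [fix=E main=G work=B]
ancestors(D) = {A,B,C,D}; D in? yes
ancestors(B) = {A,B}; A in? yes
ancestors(E) = {A,B,C,D,E}; C in? yes

Answer: yes yes yes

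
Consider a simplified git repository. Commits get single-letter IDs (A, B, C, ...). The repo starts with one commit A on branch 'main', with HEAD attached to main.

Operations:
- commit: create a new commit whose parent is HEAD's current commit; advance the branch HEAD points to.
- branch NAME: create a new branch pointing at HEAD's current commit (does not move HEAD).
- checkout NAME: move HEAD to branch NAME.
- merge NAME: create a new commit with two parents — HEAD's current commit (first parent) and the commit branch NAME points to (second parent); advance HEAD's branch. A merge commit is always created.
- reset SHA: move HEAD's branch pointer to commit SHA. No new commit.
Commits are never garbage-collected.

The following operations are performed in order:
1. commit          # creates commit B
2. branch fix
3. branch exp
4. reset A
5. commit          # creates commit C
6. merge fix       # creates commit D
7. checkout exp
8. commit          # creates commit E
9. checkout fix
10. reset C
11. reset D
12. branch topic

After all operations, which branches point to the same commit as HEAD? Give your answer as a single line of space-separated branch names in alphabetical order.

Answer: fix main topic

Derivation:
After op 1 (commit): HEAD=main@B [main=B]
After op 2 (branch): HEAD=main@B [fix=B main=B]
After op 3 (branch): HEAD=main@B [exp=B fix=B main=B]
After op 4 (reset): HEAD=main@A [exp=B fix=B main=A]
After op 5 (commit): HEAD=main@C [exp=B fix=B main=C]
After op 6 (merge): HEAD=main@D [exp=B fix=B main=D]
After op 7 (checkout): HEAD=exp@B [exp=B fix=B main=D]
After op 8 (commit): HEAD=exp@E [exp=E fix=B main=D]
After op 9 (checkout): HEAD=fix@B [exp=E fix=B main=D]
After op 10 (reset): HEAD=fix@C [exp=E fix=C main=D]
After op 11 (reset): HEAD=fix@D [exp=E fix=D main=D]
After op 12 (branch): HEAD=fix@D [exp=E fix=D main=D topic=D]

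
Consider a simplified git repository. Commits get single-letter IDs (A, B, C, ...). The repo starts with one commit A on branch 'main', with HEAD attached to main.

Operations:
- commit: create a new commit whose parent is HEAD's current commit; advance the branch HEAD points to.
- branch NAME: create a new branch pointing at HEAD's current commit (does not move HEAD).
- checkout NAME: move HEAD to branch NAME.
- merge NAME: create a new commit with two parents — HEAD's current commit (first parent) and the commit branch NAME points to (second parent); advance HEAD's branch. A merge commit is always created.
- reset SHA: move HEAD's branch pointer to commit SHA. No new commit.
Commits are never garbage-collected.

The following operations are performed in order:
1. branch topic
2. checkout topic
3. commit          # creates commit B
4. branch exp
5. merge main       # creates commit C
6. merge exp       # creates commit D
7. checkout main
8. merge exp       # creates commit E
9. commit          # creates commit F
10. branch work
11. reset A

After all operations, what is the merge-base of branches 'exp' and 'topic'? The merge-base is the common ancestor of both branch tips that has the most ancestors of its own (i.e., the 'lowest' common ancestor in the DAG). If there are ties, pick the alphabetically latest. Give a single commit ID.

Answer: B

Derivation:
After op 1 (branch): HEAD=main@A [main=A topic=A]
After op 2 (checkout): HEAD=topic@A [main=A topic=A]
After op 3 (commit): HEAD=topic@B [main=A topic=B]
After op 4 (branch): HEAD=topic@B [exp=B main=A topic=B]
After op 5 (merge): HEAD=topic@C [exp=B main=A topic=C]
After op 6 (merge): HEAD=topic@D [exp=B main=A topic=D]
After op 7 (checkout): HEAD=main@A [exp=B main=A topic=D]
After op 8 (merge): HEAD=main@E [exp=B main=E topic=D]
After op 9 (commit): HEAD=main@F [exp=B main=F topic=D]
After op 10 (branch): HEAD=main@F [exp=B main=F topic=D work=F]
After op 11 (reset): HEAD=main@A [exp=B main=A topic=D work=F]
ancestors(exp=B): ['A', 'B']
ancestors(topic=D): ['A', 'B', 'C', 'D']
common: ['A', 'B']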